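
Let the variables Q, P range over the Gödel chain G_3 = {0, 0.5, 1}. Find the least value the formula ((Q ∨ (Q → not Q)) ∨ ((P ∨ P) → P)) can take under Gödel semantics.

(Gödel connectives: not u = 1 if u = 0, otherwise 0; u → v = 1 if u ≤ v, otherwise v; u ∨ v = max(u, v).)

1.00

Every assignment gives 1. For instance at Q = 0, P = 0:
  not Q: Gödel ¬ of 0 = 1 (operand is 0)
  (Q → not Q): 0 ≤ 1, so result = 1
  (Q ∨ (Q → not Q)) = max(0, 1) = 1
  (P ∨ P) = max(0, 0) = 0
  ((P ∨ P) → P): 0 ≤ 0, so result = 1
  ((Q ∨ (Q → not Q)) ∨ ((P ∨ P) → P)) = max(1, 1) = 1
All 9 assignments give value 1 — the formula is a G_3-tautology.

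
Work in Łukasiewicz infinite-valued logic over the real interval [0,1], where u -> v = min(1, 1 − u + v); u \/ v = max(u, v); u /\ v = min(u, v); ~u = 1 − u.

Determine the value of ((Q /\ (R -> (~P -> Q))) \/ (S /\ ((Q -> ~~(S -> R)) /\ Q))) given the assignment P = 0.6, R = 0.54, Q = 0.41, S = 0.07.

0.41

~P: Łukasiewicz ¬ gives 1 − 0.6 = 0.4
(~P -> Q): min(1, 1 − 0.4 + 0.41) = 1
(R -> (~P -> Q)): min(1, 1 − 0.54 + 1) = 1
(Q /\ (R -> (~P -> Q))) = min(0.41, 1) = 0.41
(S -> R): min(1, 1 − 0.07 + 0.54) = 1
~(S -> R): Łukasiewicz ¬ gives 1 − 1 = 0
~~(S -> R): Łukasiewicz ¬ gives 1 − 0 = 1
(Q -> ~~(S -> R)): min(1, 1 − 0.41 + 1) = 1
((Q -> ~~(S -> R)) /\ Q) = min(1, 0.41) = 0.41
(S /\ ((Q -> ~~(S -> R)) /\ Q)) = min(0.07, 0.41) = 0.07
((Q /\ (R -> (~P -> Q))) \/ (S /\ ((Q -> ~~(S -> R)) /\ Q))) = max(0.41, 0.07) = 0.41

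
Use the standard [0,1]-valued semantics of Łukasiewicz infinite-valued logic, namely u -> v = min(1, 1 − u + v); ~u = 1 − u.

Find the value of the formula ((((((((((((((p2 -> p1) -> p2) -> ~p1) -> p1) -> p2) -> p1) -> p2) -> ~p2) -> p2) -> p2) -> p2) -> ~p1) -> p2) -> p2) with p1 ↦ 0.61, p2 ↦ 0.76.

0.76

(p2 -> p1): min(1, 1 − 0.76 + 0.61) = 0.85
((p2 -> p1) -> p2): min(1, 1 − 0.85 + 0.76) = 0.91
~p1: Łukasiewicz ¬ gives 1 − 0.61 = 0.39
(((p2 -> p1) -> p2) -> ~p1): min(1, 1 − 0.91 + 0.39) = 0.48
((((p2 -> p1) -> p2) -> ~p1) -> p1): min(1, 1 − 0.48 + 0.61) = 1
(((((p2 -> p1) -> p2) -> ~p1) -> p1) -> p2): min(1, 1 − 1 + 0.76) = 0.76
((((((p2 -> p1) -> p2) -> ~p1) -> p1) -> p2) -> p1): min(1, 1 − 0.76 + 0.61) = 0.85
(((((((p2 -> p1) -> p2) -> ~p1) -> p1) -> p2) -> p1) -> p2): min(1, 1 − 0.85 + 0.76) = 0.91
~p2: Łukasiewicz ¬ gives 1 − 0.76 = 0.24
((((((((p2 -> p1) -> p2) -> ~p1) -> p1) -> p2) -> p1) -> p2) -> ~p2): min(1, 1 − 0.91 + 0.24) = 0.33
(((((((((p2 -> p1) -> p2) -> ~p1) -> p1) -> p2) -> p1) -> p2) -> ~p2) -> p2): min(1, 1 − 0.33 + 0.76) = 1
((((((((((p2 -> p1) -> p2) -> ~p1) -> p1) -> p2) -> p1) -> p2) -> ~p2) -> p2) -> p2): min(1, 1 − 1 + 0.76) = 0.76
(((((((((((p2 -> p1) -> p2) -> ~p1) -> p1) -> p2) -> p1) -> p2) -> ~p2) -> p2) -> p2) -> p2): min(1, 1 − 0.76 + 0.76) = 1
~p1: Łukasiewicz ¬ gives 1 − 0.61 = 0.39
((((((((((((p2 -> p1) -> p2) -> ~p1) -> p1) -> p2) -> p1) -> p2) -> ~p2) -> p2) -> p2) -> p2) -> ~p1): min(1, 1 − 1 + 0.39) = 0.39
(((((((((((((p2 -> p1) -> p2) -> ~p1) -> p1) -> p2) -> p1) -> p2) -> ~p2) -> p2) -> p2) -> p2) -> ~p1) -> p2): min(1, 1 − 0.39 + 0.76) = 1
((((((((((((((p2 -> p1) -> p2) -> ~p1) -> p1) -> p2) -> p1) -> p2) -> ~p2) -> p2) -> p2) -> p2) -> ~p1) -> p2) -> p2): min(1, 1 − 1 + 0.76) = 0.76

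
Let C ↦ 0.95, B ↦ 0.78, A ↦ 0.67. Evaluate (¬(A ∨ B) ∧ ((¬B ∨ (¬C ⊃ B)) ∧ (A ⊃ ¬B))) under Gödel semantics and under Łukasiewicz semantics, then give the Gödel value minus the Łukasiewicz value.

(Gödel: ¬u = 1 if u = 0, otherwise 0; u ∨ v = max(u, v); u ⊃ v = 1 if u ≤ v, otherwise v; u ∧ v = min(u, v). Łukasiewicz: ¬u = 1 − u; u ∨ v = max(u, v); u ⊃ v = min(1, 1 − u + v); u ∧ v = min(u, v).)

Gödel evaluation:
  (A ∨ B) = max(0.67, 0.78) = 0.78
  ¬(A ∨ B): Gödel ¬ of 0.78 = 0 (operand ≠ 0)
  ¬B: Gödel ¬ of 0.78 = 0 (operand ≠ 0)
  ¬C: Gödel ¬ of 0.95 = 0 (operand ≠ 0)
  (¬C ⊃ B): 0 ≤ 0.78, so result = 1
  (¬B ∨ (¬C ⊃ B)) = max(0, 1) = 1
  ¬B: Gödel ¬ of 0.78 = 0 (operand ≠ 0)
  (A ⊃ ¬B): 0.67 > 0, so result = 0
  ((¬B ∨ (¬C ⊃ B)) ∧ (A ⊃ ¬B)) = min(1, 0) = 0
  (¬(A ∨ B) ∧ ((¬B ∨ (¬C ⊃ B)) ∧ (A ⊃ ¬B))) = min(0, 0) = 0
  Gödel value = 0
Łukasiewicz evaluation:
  (A ∨ B) = max(0.67, 0.78) = 0.78
  ¬(A ∨ B): Łukasiewicz ¬ gives 1 − 0.78 = 0.22
  ¬B: Łukasiewicz ¬ gives 1 − 0.78 = 0.22
  ¬C: Łukasiewicz ¬ gives 1 − 0.95 = 0.05
  (¬C ⊃ B): min(1, 1 − 0.05 + 0.78) = 1
  (¬B ∨ (¬C ⊃ B)) = max(0.22, 1) = 1
  ¬B: Łukasiewicz ¬ gives 1 − 0.78 = 0.22
  (A ⊃ ¬B): min(1, 1 − 0.67 + 0.22) = 0.55
  ((¬B ∨ (¬C ⊃ B)) ∧ (A ⊃ ¬B)) = min(1, 0.55) = 0.55
  (¬(A ∨ B) ∧ ((¬B ∨ (¬C ⊃ B)) ∧ (A ⊃ ¬B))) = min(0.22, 0.55) = 0.22
  Łukasiewicz value = 0.22
Difference: 0 − 0.22 = -0.22

-0.22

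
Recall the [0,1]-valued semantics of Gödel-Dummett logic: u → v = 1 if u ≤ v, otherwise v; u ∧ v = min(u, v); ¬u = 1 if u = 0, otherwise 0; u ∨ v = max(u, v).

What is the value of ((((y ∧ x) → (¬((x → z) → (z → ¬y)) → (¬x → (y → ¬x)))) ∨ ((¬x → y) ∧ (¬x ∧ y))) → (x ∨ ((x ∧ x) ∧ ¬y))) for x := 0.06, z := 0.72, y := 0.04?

(y ∧ x) = min(0.04, 0.06) = 0.04
(x → z): 0.06 ≤ 0.72, so result = 1
¬y: Gödel ¬ of 0.04 = 0 (operand ≠ 0)
(z → ¬y): 0.72 > 0, so result = 0
((x → z) → (z → ¬y)): 1 > 0, so result = 0
¬((x → z) → (z → ¬y)): Gödel ¬ of 0 = 1 (operand is 0)
¬x: Gödel ¬ of 0.06 = 0 (operand ≠ 0)
¬x: Gödel ¬ of 0.06 = 0 (operand ≠ 0)
(y → ¬x): 0.04 > 0, so result = 0
(¬x → (y → ¬x)): 0 ≤ 0, so result = 1
(¬((x → z) → (z → ¬y)) → (¬x → (y → ¬x))): 1 ≤ 1, so result = 1
((y ∧ x) → (¬((x → z) → (z → ¬y)) → (¬x → (y → ¬x)))): 0.04 ≤ 1, so result = 1
¬x: Gödel ¬ of 0.06 = 0 (operand ≠ 0)
(¬x → y): 0 ≤ 0.04, so result = 1
¬x: Gödel ¬ of 0.06 = 0 (operand ≠ 0)
(¬x ∧ y) = min(0, 0.04) = 0
((¬x → y) ∧ (¬x ∧ y)) = min(1, 0) = 0
(((y ∧ x) → (¬((x → z) → (z → ¬y)) → (¬x → (y → ¬x)))) ∨ ((¬x → y) ∧ (¬x ∧ y))) = max(1, 0) = 1
(x ∧ x) = min(0.06, 0.06) = 0.06
¬y: Gödel ¬ of 0.04 = 0 (operand ≠ 0)
((x ∧ x) ∧ ¬y) = min(0.06, 0) = 0
(x ∨ ((x ∧ x) ∧ ¬y)) = max(0.06, 0) = 0.06
((((y ∧ x) → (¬((x → z) → (z → ¬y)) → (¬x → (y → ¬x)))) ∨ ((¬x → y) ∧ (¬x ∧ y))) → (x ∨ ((x ∧ x) ∧ ¬y))): 1 > 0.06, so result = 0.06

0.06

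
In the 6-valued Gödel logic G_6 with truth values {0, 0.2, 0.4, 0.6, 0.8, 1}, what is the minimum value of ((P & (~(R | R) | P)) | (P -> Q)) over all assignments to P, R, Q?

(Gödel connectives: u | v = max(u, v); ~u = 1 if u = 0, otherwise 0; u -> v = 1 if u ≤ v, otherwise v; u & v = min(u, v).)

0.20

The minimum is attained at P = 0.2, R = 0, Q = 0:
  (R | R) = max(0, 0) = 0
  ~(R | R): Gödel ¬ of 0 = 1 (operand is 0)
  (~(R | R) | P) = max(1, 0.2) = 1
  (P & (~(R | R) | P)) = min(0.2, 1) = 0.2
  (P -> Q): 0.2 > 0, so result = 0
  ((P & (~(R | R) | P)) | (P -> Q)) = max(0.2, 0) = 0.2
Checking all 216 assignments confirms none give a value below 0.20.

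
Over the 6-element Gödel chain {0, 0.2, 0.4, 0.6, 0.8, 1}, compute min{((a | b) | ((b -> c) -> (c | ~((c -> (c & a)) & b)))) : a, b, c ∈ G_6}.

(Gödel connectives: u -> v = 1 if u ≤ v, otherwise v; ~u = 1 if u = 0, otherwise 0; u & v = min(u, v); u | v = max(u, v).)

0.20

The minimum is attained at a = 0.2, b = 0.2, c = 0.2:
  (a | b) = max(0.2, 0.2) = 0.2
  (b -> c): 0.2 ≤ 0.2, so result = 1
  (c & a) = min(0.2, 0.2) = 0.2
  (c -> (c & a)): 0.2 ≤ 0.2, so result = 1
  ((c -> (c & a)) & b) = min(1, 0.2) = 0.2
  ~((c -> (c & a)) & b): Gödel ¬ of 0.2 = 0 (operand ≠ 0)
  (c | ~((c -> (c & a)) & b)) = max(0.2, 0) = 0.2
  ((b -> c) -> (c | ~((c -> (c & a)) & b))): 1 > 0.2, so result = 0.2
  ((a | b) | ((b -> c) -> (c | ~((c -> (c & a)) & b)))) = max(0.2, 0.2) = 0.2
Checking all 216 assignments confirms none give a value below 0.20.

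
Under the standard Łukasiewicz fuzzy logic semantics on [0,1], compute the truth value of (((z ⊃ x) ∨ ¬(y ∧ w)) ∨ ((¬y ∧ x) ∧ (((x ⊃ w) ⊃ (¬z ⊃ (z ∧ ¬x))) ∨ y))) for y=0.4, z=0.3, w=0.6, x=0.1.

0.80

(z ⊃ x): min(1, 1 − 0.3 + 0.1) = 0.8
(y ∧ w) = min(0.4, 0.6) = 0.4
¬(y ∧ w): Łukasiewicz ¬ gives 1 − 0.4 = 0.6
((z ⊃ x) ∨ ¬(y ∧ w)) = max(0.8, 0.6) = 0.8
¬y: Łukasiewicz ¬ gives 1 − 0.4 = 0.6
(¬y ∧ x) = min(0.6, 0.1) = 0.1
(x ⊃ w): min(1, 1 − 0.1 + 0.6) = 1
¬z: Łukasiewicz ¬ gives 1 − 0.3 = 0.7
¬x: Łukasiewicz ¬ gives 1 − 0.1 = 0.9
(z ∧ ¬x) = min(0.3, 0.9) = 0.3
(¬z ⊃ (z ∧ ¬x)): min(1, 1 − 0.7 + 0.3) = 0.6
((x ⊃ w) ⊃ (¬z ⊃ (z ∧ ¬x))): min(1, 1 − 1 + 0.6) = 0.6
(((x ⊃ w) ⊃ (¬z ⊃ (z ∧ ¬x))) ∨ y) = max(0.6, 0.4) = 0.6
((¬y ∧ x) ∧ (((x ⊃ w) ⊃ (¬z ⊃ (z ∧ ¬x))) ∨ y)) = min(0.1, 0.6) = 0.1
(((z ⊃ x) ∨ ¬(y ∧ w)) ∨ ((¬y ∧ x) ∧ (((x ⊃ w) ⊃ (¬z ⊃ (z ∧ ¬x))) ∨ y))) = max(0.8, 0.1) = 0.8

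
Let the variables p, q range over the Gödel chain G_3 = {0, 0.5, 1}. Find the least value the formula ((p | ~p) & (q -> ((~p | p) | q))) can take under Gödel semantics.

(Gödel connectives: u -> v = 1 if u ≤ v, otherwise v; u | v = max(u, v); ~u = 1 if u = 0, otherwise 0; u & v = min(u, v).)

0.50

The minimum is attained at p = 0.5, q = 0:
  ~p: Gödel ¬ of 0.5 = 0 (operand ≠ 0)
  (p | ~p) = max(0.5, 0) = 0.5
  ~p: Gödel ¬ of 0.5 = 0 (operand ≠ 0)
  (~p | p) = max(0, 0.5) = 0.5
  ((~p | p) | q) = max(0.5, 0) = 0.5
  (q -> ((~p | p) | q)): 0 ≤ 0.5, so result = 1
  ((p | ~p) & (q -> ((~p | p) | q))) = min(0.5, 1) = 0.5
Checking all 9 assignments confirms none give a value below 0.50.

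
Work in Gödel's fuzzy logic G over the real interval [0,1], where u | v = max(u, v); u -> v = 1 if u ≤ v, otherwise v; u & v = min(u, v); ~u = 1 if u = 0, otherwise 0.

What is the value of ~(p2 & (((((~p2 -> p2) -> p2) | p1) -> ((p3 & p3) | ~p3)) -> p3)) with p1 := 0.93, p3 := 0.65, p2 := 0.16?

0.00

~p2: Gödel ¬ of 0.16 = 0 (operand ≠ 0)
(~p2 -> p2): 0 ≤ 0.16, so result = 1
((~p2 -> p2) -> p2): 1 > 0.16, so result = 0.16
(((~p2 -> p2) -> p2) | p1) = max(0.16, 0.93) = 0.93
(p3 & p3) = min(0.65, 0.65) = 0.65
~p3: Gödel ¬ of 0.65 = 0 (operand ≠ 0)
((p3 & p3) | ~p3) = max(0.65, 0) = 0.65
((((~p2 -> p2) -> p2) | p1) -> ((p3 & p3) | ~p3)): 0.93 > 0.65, so result = 0.65
(((((~p2 -> p2) -> p2) | p1) -> ((p3 & p3) | ~p3)) -> p3): 0.65 ≤ 0.65, so result = 1
(p2 & (((((~p2 -> p2) -> p2) | p1) -> ((p3 & p3) | ~p3)) -> p3)) = min(0.16, 1) = 0.16
~(p2 & (((((~p2 -> p2) -> p2) | p1) -> ((p3 & p3) | ~p3)) -> p3)): Gödel ¬ of 0.16 = 0 (operand ≠ 0)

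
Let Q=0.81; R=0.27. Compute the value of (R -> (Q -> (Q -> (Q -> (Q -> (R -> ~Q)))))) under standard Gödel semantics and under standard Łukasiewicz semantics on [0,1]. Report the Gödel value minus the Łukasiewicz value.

-1.00

Gödel evaluation:
  ~Q: Gödel ¬ of 0.81 = 0 (operand ≠ 0)
  (R -> ~Q): 0.27 > 0, so result = 0
  (Q -> (R -> ~Q)): 0.81 > 0, so result = 0
  (Q -> (Q -> (R -> ~Q))): 0.81 > 0, so result = 0
  (Q -> (Q -> (Q -> (R -> ~Q)))): 0.81 > 0, so result = 0
  (Q -> (Q -> (Q -> (Q -> (R -> ~Q))))): 0.81 > 0, so result = 0
  (R -> (Q -> (Q -> (Q -> (Q -> (R -> ~Q)))))): 0.27 > 0, so result = 0
  Gödel value = 0
Łukasiewicz evaluation:
  ~Q: Łukasiewicz ¬ gives 1 − 0.81 = 0.19
  (R -> ~Q): min(1, 1 − 0.27 + 0.19) = 0.92
  (Q -> (R -> ~Q)): min(1, 1 − 0.81 + 0.92) = 1
  (Q -> (Q -> (R -> ~Q))): min(1, 1 − 0.81 + 1) = 1
  (Q -> (Q -> (Q -> (R -> ~Q)))): min(1, 1 − 0.81 + 1) = 1
  (Q -> (Q -> (Q -> (Q -> (R -> ~Q))))): min(1, 1 − 0.81 + 1) = 1
  (R -> (Q -> (Q -> (Q -> (Q -> (R -> ~Q)))))): min(1, 1 − 0.27 + 1) = 1
  Łukasiewicz value = 1
Difference: 0 − 1 = -1.00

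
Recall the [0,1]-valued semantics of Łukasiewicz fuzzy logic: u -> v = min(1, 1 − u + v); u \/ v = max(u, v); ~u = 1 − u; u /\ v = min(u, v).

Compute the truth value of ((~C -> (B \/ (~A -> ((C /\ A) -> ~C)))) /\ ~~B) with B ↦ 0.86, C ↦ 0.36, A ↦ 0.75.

~C: Łukasiewicz ¬ gives 1 − 0.36 = 0.64
~A: Łukasiewicz ¬ gives 1 − 0.75 = 0.25
(C /\ A) = min(0.36, 0.75) = 0.36
~C: Łukasiewicz ¬ gives 1 − 0.36 = 0.64
((C /\ A) -> ~C): min(1, 1 − 0.36 + 0.64) = 1
(~A -> ((C /\ A) -> ~C)): min(1, 1 − 0.25 + 1) = 1
(B \/ (~A -> ((C /\ A) -> ~C))) = max(0.86, 1) = 1
(~C -> (B \/ (~A -> ((C /\ A) -> ~C)))): min(1, 1 − 0.64 + 1) = 1
~B: Łukasiewicz ¬ gives 1 − 0.86 = 0.14
~~B: Łukasiewicz ¬ gives 1 − 0.14 = 0.86
((~C -> (B \/ (~A -> ((C /\ A) -> ~C)))) /\ ~~B) = min(1, 0.86) = 0.86

0.86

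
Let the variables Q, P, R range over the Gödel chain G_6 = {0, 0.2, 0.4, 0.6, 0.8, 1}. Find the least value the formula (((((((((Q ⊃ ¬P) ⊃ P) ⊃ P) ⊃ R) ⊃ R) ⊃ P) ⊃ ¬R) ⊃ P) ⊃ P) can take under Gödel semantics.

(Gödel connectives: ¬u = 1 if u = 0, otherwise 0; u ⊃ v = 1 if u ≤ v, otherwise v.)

0.20

The minimum is attained at Q = 0, P = 0.2, R = 0.2:
  ¬P: Gödel ¬ of 0.2 = 0 (operand ≠ 0)
  (Q ⊃ ¬P): 0 ≤ 0, so result = 1
  ((Q ⊃ ¬P) ⊃ P): 1 > 0.2, so result = 0.2
  (((Q ⊃ ¬P) ⊃ P) ⊃ P): 0.2 ≤ 0.2, so result = 1
  ((((Q ⊃ ¬P) ⊃ P) ⊃ P) ⊃ R): 1 > 0.2, so result = 0.2
  (((((Q ⊃ ¬P) ⊃ P) ⊃ P) ⊃ R) ⊃ R): 0.2 ≤ 0.2, so result = 1
  ((((((Q ⊃ ¬P) ⊃ P) ⊃ P) ⊃ R) ⊃ R) ⊃ P): 1 > 0.2, so result = 0.2
  ¬R: Gödel ¬ of 0.2 = 0 (operand ≠ 0)
  (((((((Q ⊃ ¬P) ⊃ P) ⊃ P) ⊃ R) ⊃ R) ⊃ P) ⊃ ¬R): 0.2 > 0, so result = 0
  ((((((((Q ⊃ ¬P) ⊃ P) ⊃ P) ⊃ R) ⊃ R) ⊃ P) ⊃ ¬R) ⊃ P): 0 ≤ 0.2, so result = 1
  (((((((((Q ⊃ ¬P) ⊃ P) ⊃ P) ⊃ R) ⊃ R) ⊃ P) ⊃ ¬R) ⊃ P) ⊃ P): 1 > 0.2, so result = 0.2
Checking all 216 assignments confirms none give a value below 0.20.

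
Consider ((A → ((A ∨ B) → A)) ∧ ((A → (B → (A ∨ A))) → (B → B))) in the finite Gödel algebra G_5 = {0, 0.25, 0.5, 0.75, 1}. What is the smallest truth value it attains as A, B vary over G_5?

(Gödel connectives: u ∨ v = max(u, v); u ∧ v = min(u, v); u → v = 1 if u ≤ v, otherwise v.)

1.00

Every assignment gives 1. For instance at A = 0, B = 0:
  (A ∨ B) = max(0, 0) = 0
  ((A ∨ B) → A): 0 ≤ 0, so result = 1
  (A → ((A ∨ B) → A)): 0 ≤ 1, so result = 1
  (A ∨ A) = max(0, 0) = 0
  (B → (A ∨ A)): 0 ≤ 0, so result = 1
  (A → (B → (A ∨ A))): 0 ≤ 1, so result = 1
  (B → B): 0 ≤ 0, so result = 1
  ((A → (B → (A ∨ A))) → (B → B)): 1 ≤ 1, so result = 1
  ((A → ((A ∨ B) → A)) ∧ ((A → (B → (A ∨ A))) → (B → B))) = min(1, 1) = 1
All 25 assignments give value 1 — the formula is a G_5-tautology.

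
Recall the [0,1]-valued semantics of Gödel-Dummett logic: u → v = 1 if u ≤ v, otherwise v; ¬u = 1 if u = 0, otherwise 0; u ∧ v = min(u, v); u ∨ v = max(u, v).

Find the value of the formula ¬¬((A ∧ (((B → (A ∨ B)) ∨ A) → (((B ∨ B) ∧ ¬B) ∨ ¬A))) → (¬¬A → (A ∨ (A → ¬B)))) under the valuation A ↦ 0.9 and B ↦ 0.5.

1.00

(A ∨ B) = max(0.9, 0.5) = 0.9
(B → (A ∨ B)): 0.5 ≤ 0.9, so result = 1
((B → (A ∨ B)) ∨ A) = max(1, 0.9) = 1
(B ∨ B) = max(0.5, 0.5) = 0.5
¬B: Gödel ¬ of 0.5 = 0 (operand ≠ 0)
((B ∨ B) ∧ ¬B) = min(0.5, 0) = 0
¬A: Gödel ¬ of 0.9 = 0 (operand ≠ 0)
(((B ∨ B) ∧ ¬B) ∨ ¬A) = max(0, 0) = 0
(((B → (A ∨ B)) ∨ A) → (((B ∨ B) ∧ ¬B) ∨ ¬A)): 1 > 0, so result = 0
(A ∧ (((B → (A ∨ B)) ∨ A) → (((B ∨ B) ∧ ¬B) ∨ ¬A))) = min(0.9, 0) = 0
¬A: Gödel ¬ of 0.9 = 0 (operand ≠ 0)
¬¬A: Gödel ¬ of 0 = 1 (operand is 0)
¬B: Gödel ¬ of 0.5 = 0 (operand ≠ 0)
(A → ¬B): 0.9 > 0, so result = 0
(A ∨ (A → ¬B)) = max(0.9, 0) = 0.9
(¬¬A → (A ∨ (A → ¬B))): 1 > 0.9, so result = 0.9
((A ∧ (((B → (A ∨ B)) ∨ A) → (((B ∨ B) ∧ ¬B) ∨ ¬A))) → (¬¬A → (A ∨ (A → ¬B)))): 0 ≤ 0.9, so result = 1
¬((A ∧ (((B → (A ∨ B)) ∨ A) → (((B ∨ B) ∧ ¬B) ∨ ¬A))) → (¬¬A → (A ∨ (A → ¬B)))): Gödel ¬ of 1 = 0 (operand ≠ 0)
¬¬((A ∧ (((B → (A ∨ B)) ∨ A) → (((B ∨ B) ∧ ¬B) ∨ ¬A))) → (¬¬A → (A ∨ (A → ¬B)))): Gödel ¬ of 0 = 1 (operand is 0)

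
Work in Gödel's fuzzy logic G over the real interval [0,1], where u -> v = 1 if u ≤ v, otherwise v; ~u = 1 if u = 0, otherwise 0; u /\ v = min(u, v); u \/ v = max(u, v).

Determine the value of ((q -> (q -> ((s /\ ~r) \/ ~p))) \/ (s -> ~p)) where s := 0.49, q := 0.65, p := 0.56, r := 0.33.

0.00

~r: Gödel ¬ of 0.33 = 0 (operand ≠ 0)
(s /\ ~r) = min(0.49, 0) = 0
~p: Gödel ¬ of 0.56 = 0 (operand ≠ 0)
((s /\ ~r) \/ ~p) = max(0, 0) = 0
(q -> ((s /\ ~r) \/ ~p)): 0.65 > 0, so result = 0
(q -> (q -> ((s /\ ~r) \/ ~p))): 0.65 > 0, so result = 0
~p: Gödel ¬ of 0.56 = 0 (operand ≠ 0)
(s -> ~p): 0.49 > 0, so result = 0
((q -> (q -> ((s /\ ~r) \/ ~p))) \/ (s -> ~p)) = max(0, 0) = 0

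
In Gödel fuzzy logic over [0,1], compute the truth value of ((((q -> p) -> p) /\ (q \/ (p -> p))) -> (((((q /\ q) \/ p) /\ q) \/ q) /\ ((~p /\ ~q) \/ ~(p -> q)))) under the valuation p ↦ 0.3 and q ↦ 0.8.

0.00

(q -> p): 0.8 > 0.3, so result = 0.3
((q -> p) -> p): 0.3 ≤ 0.3, so result = 1
(p -> p): 0.3 ≤ 0.3, so result = 1
(q \/ (p -> p)) = max(0.8, 1) = 1
(((q -> p) -> p) /\ (q \/ (p -> p))) = min(1, 1) = 1
(q /\ q) = min(0.8, 0.8) = 0.8
((q /\ q) \/ p) = max(0.8, 0.3) = 0.8
(((q /\ q) \/ p) /\ q) = min(0.8, 0.8) = 0.8
((((q /\ q) \/ p) /\ q) \/ q) = max(0.8, 0.8) = 0.8
~p: Gödel ¬ of 0.3 = 0 (operand ≠ 0)
~q: Gödel ¬ of 0.8 = 0 (operand ≠ 0)
(~p /\ ~q) = min(0, 0) = 0
(p -> q): 0.3 ≤ 0.8, so result = 1
~(p -> q): Gödel ¬ of 1 = 0 (operand ≠ 0)
((~p /\ ~q) \/ ~(p -> q)) = max(0, 0) = 0
(((((q /\ q) \/ p) /\ q) \/ q) /\ ((~p /\ ~q) \/ ~(p -> q))) = min(0.8, 0) = 0
((((q -> p) -> p) /\ (q \/ (p -> p))) -> (((((q /\ q) \/ p) /\ q) \/ q) /\ ((~p /\ ~q) \/ ~(p -> q)))): 1 > 0, so result = 0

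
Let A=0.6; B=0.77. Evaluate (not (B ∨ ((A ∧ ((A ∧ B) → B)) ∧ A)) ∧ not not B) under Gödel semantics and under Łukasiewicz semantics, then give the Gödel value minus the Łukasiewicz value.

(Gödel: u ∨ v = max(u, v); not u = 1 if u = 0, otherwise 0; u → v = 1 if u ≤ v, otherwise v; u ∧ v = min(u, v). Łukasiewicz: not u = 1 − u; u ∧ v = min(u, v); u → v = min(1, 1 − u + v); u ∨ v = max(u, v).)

Gödel evaluation:
  (A ∧ B) = min(0.6, 0.77) = 0.6
  ((A ∧ B) → B): 0.6 ≤ 0.77, so result = 1
  (A ∧ ((A ∧ B) → B)) = min(0.6, 1) = 0.6
  ((A ∧ ((A ∧ B) → B)) ∧ A) = min(0.6, 0.6) = 0.6
  (B ∨ ((A ∧ ((A ∧ B) → B)) ∧ A)) = max(0.77, 0.6) = 0.77
  not (B ∨ ((A ∧ ((A ∧ B) → B)) ∧ A)): Gödel ¬ of 0.77 = 0 (operand ≠ 0)
  not B: Gödel ¬ of 0.77 = 0 (operand ≠ 0)
  not not B: Gödel ¬ of 0 = 1 (operand is 0)
  (not (B ∨ ((A ∧ ((A ∧ B) → B)) ∧ A)) ∧ not not B) = min(0, 1) = 0
  Gödel value = 0
Łukasiewicz evaluation:
  (A ∧ B) = min(0.6, 0.77) = 0.6
  ((A ∧ B) → B): min(1, 1 − 0.6 + 0.77) = 1
  (A ∧ ((A ∧ B) → B)) = min(0.6, 1) = 0.6
  ((A ∧ ((A ∧ B) → B)) ∧ A) = min(0.6, 0.6) = 0.6
  (B ∨ ((A ∧ ((A ∧ B) → B)) ∧ A)) = max(0.77, 0.6) = 0.77
  not (B ∨ ((A ∧ ((A ∧ B) → B)) ∧ A)): Łukasiewicz ¬ gives 1 − 0.77 = 0.23
  not B: Łukasiewicz ¬ gives 1 − 0.77 = 0.23
  not not B: Łukasiewicz ¬ gives 1 − 0.23 = 0.77
  (not (B ∨ ((A ∧ ((A ∧ B) → B)) ∧ A)) ∧ not not B) = min(0.23, 0.77) = 0.23
  Łukasiewicz value = 0.23
Difference: 0 − 0.23 = -0.23

-0.23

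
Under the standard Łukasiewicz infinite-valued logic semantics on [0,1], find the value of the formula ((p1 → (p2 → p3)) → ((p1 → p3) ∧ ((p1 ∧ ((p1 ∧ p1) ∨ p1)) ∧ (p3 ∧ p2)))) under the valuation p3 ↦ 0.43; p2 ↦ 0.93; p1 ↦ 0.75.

0.68

(p2 → p3): min(1, 1 − 0.93 + 0.43) = 0.5
(p1 → (p2 → p3)): min(1, 1 − 0.75 + 0.5) = 0.75
(p1 → p3): min(1, 1 − 0.75 + 0.43) = 0.68
(p1 ∧ p1) = min(0.75, 0.75) = 0.75
((p1 ∧ p1) ∨ p1) = max(0.75, 0.75) = 0.75
(p1 ∧ ((p1 ∧ p1) ∨ p1)) = min(0.75, 0.75) = 0.75
(p3 ∧ p2) = min(0.43, 0.93) = 0.43
((p1 ∧ ((p1 ∧ p1) ∨ p1)) ∧ (p3 ∧ p2)) = min(0.75, 0.43) = 0.43
((p1 → p3) ∧ ((p1 ∧ ((p1 ∧ p1) ∨ p1)) ∧ (p3 ∧ p2))) = min(0.68, 0.43) = 0.43
((p1 → (p2 → p3)) → ((p1 → p3) ∧ ((p1 ∧ ((p1 ∧ p1) ∨ p1)) ∧ (p3 ∧ p2)))): min(1, 1 − 0.75 + 0.43) = 0.68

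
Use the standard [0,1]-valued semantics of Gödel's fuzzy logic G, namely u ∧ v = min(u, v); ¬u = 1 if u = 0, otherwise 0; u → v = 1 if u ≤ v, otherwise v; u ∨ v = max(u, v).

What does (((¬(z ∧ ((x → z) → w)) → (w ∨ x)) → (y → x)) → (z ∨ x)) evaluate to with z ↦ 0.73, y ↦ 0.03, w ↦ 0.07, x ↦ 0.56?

(x → z): 0.56 ≤ 0.73, so result = 1
((x → z) → w): 1 > 0.07, so result = 0.07
(z ∧ ((x → z) → w)) = min(0.73, 0.07) = 0.07
¬(z ∧ ((x → z) → w)): Gödel ¬ of 0.07 = 0 (operand ≠ 0)
(w ∨ x) = max(0.07, 0.56) = 0.56
(¬(z ∧ ((x → z) → w)) → (w ∨ x)): 0 ≤ 0.56, so result = 1
(y → x): 0.03 ≤ 0.56, so result = 1
((¬(z ∧ ((x → z) → w)) → (w ∨ x)) → (y → x)): 1 ≤ 1, so result = 1
(z ∨ x) = max(0.73, 0.56) = 0.73
(((¬(z ∧ ((x → z) → w)) → (w ∨ x)) → (y → x)) → (z ∨ x)): 1 > 0.73, so result = 0.73

0.73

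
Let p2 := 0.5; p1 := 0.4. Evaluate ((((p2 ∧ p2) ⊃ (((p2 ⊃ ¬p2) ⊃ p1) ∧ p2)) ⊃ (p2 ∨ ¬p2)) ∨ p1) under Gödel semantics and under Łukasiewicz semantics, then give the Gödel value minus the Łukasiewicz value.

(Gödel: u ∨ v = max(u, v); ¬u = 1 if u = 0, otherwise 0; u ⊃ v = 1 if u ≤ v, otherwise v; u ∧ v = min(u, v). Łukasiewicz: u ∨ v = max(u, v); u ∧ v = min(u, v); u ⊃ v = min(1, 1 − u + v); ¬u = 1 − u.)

-0.10

Gödel evaluation:
  (p2 ∧ p2) = min(0.5, 0.5) = 0.5
  ¬p2: Gödel ¬ of 0.5 = 0 (operand ≠ 0)
  (p2 ⊃ ¬p2): 0.5 > 0, so result = 0
  ((p2 ⊃ ¬p2) ⊃ p1): 0 ≤ 0.4, so result = 1
  (((p2 ⊃ ¬p2) ⊃ p1) ∧ p2) = min(1, 0.5) = 0.5
  ((p2 ∧ p2) ⊃ (((p2 ⊃ ¬p2) ⊃ p1) ∧ p2)): 0.5 ≤ 0.5, so result = 1
  ¬p2: Gödel ¬ of 0.5 = 0 (operand ≠ 0)
  (p2 ∨ ¬p2) = max(0.5, 0) = 0.5
  (((p2 ∧ p2) ⊃ (((p2 ⊃ ¬p2) ⊃ p1) ∧ p2)) ⊃ (p2 ∨ ¬p2)): 1 > 0.5, so result = 0.5
  ((((p2 ∧ p2) ⊃ (((p2 ⊃ ¬p2) ⊃ p1) ∧ p2)) ⊃ (p2 ∨ ¬p2)) ∨ p1) = max(0.5, 0.4) = 0.5
  Gödel value = 0.5
Łukasiewicz evaluation:
  (p2 ∧ p2) = min(0.5, 0.5) = 0.5
  ¬p2: Łukasiewicz ¬ gives 1 − 0.5 = 0.5
  (p2 ⊃ ¬p2): min(1, 1 − 0.5 + 0.5) = 1
  ((p2 ⊃ ¬p2) ⊃ p1): min(1, 1 − 1 + 0.4) = 0.4
  (((p2 ⊃ ¬p2) ⊃ p1) ∧ p2) = min(0.4, 0.5) = 0.4
  ((p2 ∧ p2) ⊃ (((p2 ⊃ ¬p2) ⊃ p1) ∧ p2)): min(1, 1 − 0.5 + 0.4) = 0.9
  ¬p2: Łukasiewicz ¬ gives 1 − 0.5 = 0.5
  (p2 ∨ ¬p2) = max(0.5, 0.5) = 0.5
  (((p2 ∧ p2) ⊃ (((p2 ⊃ ¬p2) ⊃ p1) ∧ p2)) ⊃ (p2 ∨ ¬p2)): min(1, 1 − 0.9 + 0.5) = 0.6
  ((((p2 ∧ p2) ⊃ (((p2 ⊃ ¬p2) ⊃ p1) ∧ p2)) ⊃ (p2 ∨ ¬p2)) ∨ p1) = max(0.6, 0.4) = 0.6
  Łukasiewicz value = 0.6
Difference: 0.5 − 0.6 = -0.10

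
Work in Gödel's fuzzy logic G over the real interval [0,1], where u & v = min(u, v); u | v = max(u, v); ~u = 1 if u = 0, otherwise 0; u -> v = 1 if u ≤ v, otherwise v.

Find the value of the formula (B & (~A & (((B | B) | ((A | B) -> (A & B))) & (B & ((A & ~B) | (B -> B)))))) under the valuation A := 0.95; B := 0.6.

~A: Gödel ¬ of 0.95 = 0 (operand ≠ 0)
(B | B) = max(0.6, 0.6) = 0.6
(A | B) = max(0.95, 0.6) = 0.95
(A & B) = min(0.95, 0.6) = 0.6
((A | B) -> (A & B)): 0.95 > 0.6, so result = 0.6
((B | B) | ((A | B) -> (A & B))) = max(0.6, 0.6) = 0.6
~B: Gödel ¬ of 0.6 = 0 (operand ≠ 0)
(A & ~B) = min(0.95, 0) = 0
(B -> B): 0.6 ≤ 0.6, so result = 1
((A & ~B) | (B -> B)) = max(0, 1) = 1
(B & ((A & ~B) | (B -> B))) = min(0.6, 1) = 0.6
(((B | B) | ((A | B) -> (A & B))) & (B & ((A & ~B) | (B -> B)))) = min(0.6, 0.6) = 0.6
(~A & (((B | B) | ((A | B) -> (A & B))) & (B & ((A & ~B) | (B -> B))))) = min(0, 0.6) = 0
(B & (~A & (((B | B) | ((A | B) -> (A & B))) & (B & ((A & ~B) | (B -> B)))))) = min(0.6, 0) = 0

0.00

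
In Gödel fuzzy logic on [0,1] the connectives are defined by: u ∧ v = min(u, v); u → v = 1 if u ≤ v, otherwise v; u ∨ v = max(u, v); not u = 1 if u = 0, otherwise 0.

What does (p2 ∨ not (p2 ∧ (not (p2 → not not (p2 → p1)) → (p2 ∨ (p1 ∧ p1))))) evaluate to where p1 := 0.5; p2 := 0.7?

(p2 → p1): 0.7 > 0.5, so result = 0.5
not (p2 → p1): Gödel ¬ of 0.5 = 0 (operand ≠ 0)
not not (p2 → p1): Gödel ¬ of 0 = 1 (operand is 0)
(p2 → not not (p2 → p1)): 0.7 ≤ 1, so result = 1
not (p2 → not not (p2 → p1)): Gödel ¬ of 1 = 0 (operand ≠ 0)
(p1 ∧ p1) = min(0.5, 0.5) = 0.5
(p2 ∨ (p1 ∧ p1)) = max(0.7, 0.5) = 0.7
(not (p2 → not not (p2 → p1)) → (p2 ∨ (p1 ∧ p1))): 0 ≤ 0.7, so result = 1
(p2 ∧ (not (p2 → not not (p2 → p1)) → (p2 ∨ (p1 ∧ p1)))) = min(0.7, 1) = 0.7
not (p2 ∧ (not (p2 → not not (p2 → p1)) → (p2 ∨ (p1 ∧ p1)))): Gödel ¬ of 0.7 = 0 (operand ≠ 0)
(p2 ∨ not (p2 ∧ (not (p2 → not not (p2 → p1)) → (p2 ∨ (p1 ∧ p1))))) = max(0.7, 0) = 0.7

0.70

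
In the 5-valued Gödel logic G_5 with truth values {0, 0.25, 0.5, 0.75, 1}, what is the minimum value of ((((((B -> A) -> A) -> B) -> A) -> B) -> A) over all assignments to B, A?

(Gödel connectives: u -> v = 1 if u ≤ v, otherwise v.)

0.00

The minimum is attained at B = 0, A = 0:
  (B -> A): 0 ≤ 0, so result = 1
  ((B -> A) -> A): 1 > 0, so result = 0
  (((B -> A) -> A) -> B): 0 ≤ 0, so result = 1
  ((((B -> A) -> A) -> B) -> A): 1 > 0, so result = 0
  (((((B -> A) -> A) -> B) -> A) -> B): 0 ≤ 0, so result = 1
  ((((((B -> A) -> A) -> B) -> A) -> B) -> A): 1 > 0, so result = 0
Checking all 25 assignments confirms none give a value below 0.00.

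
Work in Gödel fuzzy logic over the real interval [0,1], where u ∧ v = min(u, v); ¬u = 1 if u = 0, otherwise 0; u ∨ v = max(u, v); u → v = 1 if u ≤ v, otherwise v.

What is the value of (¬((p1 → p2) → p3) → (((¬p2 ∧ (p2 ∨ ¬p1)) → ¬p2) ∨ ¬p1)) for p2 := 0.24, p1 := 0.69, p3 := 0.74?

1.00

(p1 → p2): 0.69 > 0.24, so result = 0.24
((p1 → p2) → p3): 0.24 ≤ 0.74, so result = 1
¬((p1 → p2) → p3): Gödel ¬ of 1 = 0 (operand ≠ 0)
¬p2: Gödel ¬ of 0.24 = 0 (operand ≠ 0)
¬p1: Gödel ¬ of 0.69 = 0 (operand ≠ 0)
(p2 ∨ ¬p1) = max(0.24, 0) = 0.24
(¬p2 ∧ (p2 ∨ ¬p1)) = min(0, 0.24) = 0
¬p2: Gödel ¬ of 0.24 = 0 (operand ≠ 0)
((¬p2 ∧ (p2 ∨ ¬p1)) → ¬p2): 0 ≤ 0, so result = 1
¬p1: Gödel ¬ of 0.69 = 0 (operand ≠ 0)
(((¬p2 ∧ (p2 ∨ ¬p1)) → ¬p2) ∨ ¬p1) = max(1, 0) = 1
(¬((p1 → p2) → p3) → (((¬p2 ∧ (p2 ∨ ¬p1)) → ¬p2) ∨ ¬p1)): 0 ≤ 1, so result = 1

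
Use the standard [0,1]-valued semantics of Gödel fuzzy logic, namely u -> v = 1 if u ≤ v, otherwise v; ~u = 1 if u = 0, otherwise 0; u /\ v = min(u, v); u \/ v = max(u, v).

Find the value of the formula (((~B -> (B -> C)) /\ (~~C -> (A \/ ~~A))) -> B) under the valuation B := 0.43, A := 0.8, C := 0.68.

~B: Gödel ¬ of 0.43 = 0 (operand ≠ 0)
(B -> C): 0.43 ≤ 0.68, so result = 1
(~B -> (B -> C)): 0 ≤ 1, so result = 1
~C: Gödel ¬ of 0.68 = 0 (operand ≠ 0)
~~C: Gödel ¬ of 0 = 1 (operand is 0)
~A: Gödel ¬ of 0.8 = 0 (operand ≠ 0)
~~A: Gödel ¬ of 0 = 1 (operand is 0)
(A \/ ~~A) = max(0.8, 1) = 1
(~~C -> (A \/ ~~A)): 1 ≤ 1, so result = 1
((~B -> (B -> C)) /\ (~~C -> (A \/ ~~A))) = min(1, 1) = 1
(((~B -> (B -> C)) /\ (~~C -> (A \/ ~~A))) -> B): 1 > 0.43, so result = 0.43

0.43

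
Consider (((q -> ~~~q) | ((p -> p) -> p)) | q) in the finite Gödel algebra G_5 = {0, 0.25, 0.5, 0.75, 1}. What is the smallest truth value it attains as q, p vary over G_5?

0.25

The minimum is attained at q = 0.25, p = 0:
  ~q: Gödel ¬ of 0.25 = 0 (operand ≠ 0)
  ~~q: Gödel ¬ of 0 = 1 (operand is 0)
  ~~~q: Gödel ¬ of 1 = 0 (operand ≠ 0)
  (q -> ~~~q): 0.25 > 0, so result = 0
  (p -> p): 0 ≤ 0, so result = 1
  ((p -> p) -> p): 1 > 0, so result = 0
  ((q -> ~~~q) | ((p -> p) -> p)) = max(0, 0) = 0
  (((q -> ~~~q) | ((p -> p) -> p)) | q) = max(0, 0.25) = 0.25
Checking all 25 assignments confirms none give a value below 0.25.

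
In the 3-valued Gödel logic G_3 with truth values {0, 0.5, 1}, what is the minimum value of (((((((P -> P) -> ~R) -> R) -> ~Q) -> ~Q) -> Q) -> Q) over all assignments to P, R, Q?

The minimum is attained at P = 0, R = 0, Q = 0.5:
  (P -> P): 0 ≤ 0, so result = 1
  ~R: Gödel ¬ of 0 = 1 (operand is 0)
  ((P -> P) -> ~R): 1 ≤ 1, so result = 1
  (((P -> P) -> ~R) -> R): 1 > 0, so result = 0
  ~Q: Gödel ¬ of 0.5 = 0 (operand ≠ 0)
  ((((P -> P) -> ~R) -> R) -> ~Q): 0 ≤ 0, so result = 1
  ~Q: Gödel ¬ of 0.5 = 0 (operand ≠ 0)
  (((((P -> P) -> ~R) -> R) -> ~Q) -> ~Q): 1 > 0, so result = 0
  ((((((P -> P) -> ~R) -> R) -> ~Q) -> ~Q) -> Q): 0 ≤ 0.5, so result = 1
  (((((((P -> P) -> ~R) -> R) -> ~Q) -> ~Q) -> Q) -> Q): 1 > 0.5, so result = 0.5
Checking all 27 assignments confirms none give a value below 0.50.

0.50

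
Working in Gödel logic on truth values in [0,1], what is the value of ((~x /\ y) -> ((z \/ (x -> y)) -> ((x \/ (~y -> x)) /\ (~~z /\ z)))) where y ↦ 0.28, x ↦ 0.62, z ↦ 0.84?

~x: Gödel ¬ of 0.62 = 0 (operand ≠ 0)
(~x /\ y) = min(0, 0.28) = 0
(x -> y): 0.62 > 0.28, so result = 0.28
(z \/ (x -> y)) = max(0.84, 0.28) = 0.84
~y: Gödel ¬ of 0.28 = 0 (operand ≠ 0)
(~y -> x): 0 ≤ 0.62, so result = 1
(x \/ (~y -> x)) = max(0.62, 1) = 1
~z: Gödel ¬ of 0.84 = 0 (operand ≠ 0)
~~z: Gödel ¬ of 0 = 1 (operand is 0)
(~~z /\ z) = min(1, 0.84) = 0.84
((x \/ (~y -> x)) /\ (~~z /\ z)) = min(1, 0.84) = 0.84
((z \/ (x -> y)) -> ((x \/ (~y -> x)) /\ (~~z /\ z))): 0.84 ≤ 0.84, so result = 1
((~x /\ y) -> ((z \/ (x -> y)) -> ((x \/ (~y -> x)) /\ (~~z /\ z)))): 0 ≤ 1, so result = 1

1.00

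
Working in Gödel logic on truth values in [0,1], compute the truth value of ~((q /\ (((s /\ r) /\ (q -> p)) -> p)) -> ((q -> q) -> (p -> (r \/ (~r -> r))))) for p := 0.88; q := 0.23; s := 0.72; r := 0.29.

(s /\ r) = min(0.72, 0.29) = 0.29
(q -> p): 0.23 ≤ 0.88, so result = 1
((s /\ r) /\ (q -> p)) = min(0.29, 1) = 0.29
(((s /\ r) /\ (q -> p)) -> p): 0.29 ≤ 0.88, so result = 1
(q /\ (((s /\ r) /\ (q -> p)) -> p)) = min(0.23, 1) = 0.23
(q -> q): 0.23 ≤ 0.23, so result = 1
~r: Gödel ¬ of 0.29 = 0 (operand ≠ 0)
(~r -> r): 0 ≤ 0.29, so result = 1
(r \/ (~r -> r)) = max(0.29, 1) = 1
(p -> (r \/ (~r -> r))): 0.88 ≤ 1, so result = 1
((q -> q) -> (p -> (r \/ (~r -> r)))): 1 ≤ 1, so result = 1
((q /\ (((s /\ r) /\ (q -> p)) -> p)) -> ((q -> q) -> (p -> (r \/ (~r -> r))))): 0.23 ≤ 1, so result = 1
~((q /\ (((s /\ r) /\ (q -> p)) -> p)) -> ((q -> q) -> (p -> (r \/ (~r -> r))))): Gödel ¬ of 1 = 0 (operand ≠ 0)

0.00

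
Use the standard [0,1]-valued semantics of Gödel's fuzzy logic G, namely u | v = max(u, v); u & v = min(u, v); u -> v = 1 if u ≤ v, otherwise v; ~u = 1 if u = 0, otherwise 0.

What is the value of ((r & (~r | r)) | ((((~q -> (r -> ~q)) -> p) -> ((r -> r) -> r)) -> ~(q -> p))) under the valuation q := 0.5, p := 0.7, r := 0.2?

~r: Gödel ¬ of 0.2 = 0 (operand ≠ 0)
(~r | r) = max(0, 0.2) = 0.2
(r & (~r | r)) = min(0.2, 0.2) = 0.2
~q: Gödel ¬ of 0.5 = 0 (operand ≠ 0)
~q: Gödel ¬ of 0.5 = 0 (operand ≠ 0)
(r -> ~q): 0.2 > 0, so result = 0
(~q -> (r -> ~q)): 0 ≤ 0, so result = 1
((~q -> (r -> ~q)) -> p): 1 > 0.7, so result = 0.7
(r -> r): 0.2 ≤ 0.2, so result = 1
((r -> r) -> r): 1 > 0.2, so result = 0.2
(((~q -> (r -> ~q)) -> p) -> ((r -> r) -> r)): 0.7 > 0.2, so result = 0.2
(q -> p): 0.5 ≤ 0.7, so result = 1
~(q -> p): Gödel ¬ of 1 = 0 (operand ≠ 0)
((((~q -> (r -> ~q)) -> p) -> ((r -> r) -> r)) -> ~(q -> p)): 0.2 > 0, so result = 0
((r & (~r | r)) | ((((~q -> (r -> ~q)) -> p) -> ((r -> r) -> r)) -> ~(q -> p))) = max(0.2, 0) = 0.2

0.20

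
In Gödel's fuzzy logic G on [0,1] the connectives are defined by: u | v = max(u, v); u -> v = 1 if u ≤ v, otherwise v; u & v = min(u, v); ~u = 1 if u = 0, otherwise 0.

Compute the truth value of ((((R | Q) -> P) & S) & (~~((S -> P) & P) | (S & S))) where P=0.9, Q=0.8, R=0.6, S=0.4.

(R | Q) = max(0.6, 0.8) = 0.8
((R | Q) -> P): 0.8 ≤ 0.9, so result = 1
(((R | Q) -> P) & S) = min(1, 0.4) = 0.4
(S -> P): 0.4 ≤ 0.9, so result = 1
((S -> P) & P) = min(1, 0.9) = 0.9
~((S -> P) & P): Gödel ¬ of 0.9 = 0 (operand ≠ 0)
~~((S -> P) & P): Gödel ¬ of 0 = 1 (operand is 0)
(S & S) = min(0.4, 0.4) = 0.4
(~~((S -> P) & P) | (S & S)) = max(1, 0.4) = 1
((((R | Q) -> P) & S) & (~~((S -> P) & P) | (S & S))) = min(0.4, 1) = 0.4

0.40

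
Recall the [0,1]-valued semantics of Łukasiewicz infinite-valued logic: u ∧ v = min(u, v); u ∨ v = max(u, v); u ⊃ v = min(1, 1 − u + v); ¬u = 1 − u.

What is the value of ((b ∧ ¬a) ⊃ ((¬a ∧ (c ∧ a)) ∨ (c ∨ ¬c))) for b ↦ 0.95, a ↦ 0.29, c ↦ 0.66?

0.95

¬a: Łukasiewicz ¬ gives 1 − 0.29 = 0.71
(b ∧ ¬a) = min(0.95, 0.71) = 0.71
¬a: Łukasiewicz ¬ gives 1 − 0.29 = 0.71
(c ∧ a) = min(0.66, 0.29) = 0.29
(¬a ∧ (c ∧ a)) = min(0.71, 0.29) = 0.29
¬c: Łukasiewicz ¬ gives 1 − 0.66 = 0.34
(c ∨ ¬c) = max(0.66, 0.34) = 0.66
((¬a ∧ (c ∧ a)) ∨ (c ∨ ¬c)) = max(0.29, 0.66) = 0.66
((b ∧ ¬a) ⊃ ((¬a ∧ (c ∧ a)) ∨ (c ∨ ¬c))): min(1, 1 − 0.71 + 0.66) = 0.95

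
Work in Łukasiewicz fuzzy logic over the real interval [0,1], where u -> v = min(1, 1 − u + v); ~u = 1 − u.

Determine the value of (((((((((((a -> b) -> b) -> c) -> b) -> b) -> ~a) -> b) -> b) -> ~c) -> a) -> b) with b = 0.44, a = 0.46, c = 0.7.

(a -> b): min(1, 1 − 0.46 + 0.44) = 0.98
((a -> b) -> b): min(1, 1 − 0.98 + 0.44) = 0.46
(((a -> b) -> b) -> c): min(1, 1 − 0.46 + 0.7) = 1
((((a -> b) -> b) -> c) -> b): min(1, 1 − 1 + 0.44) = 0.44
(((((a -> b) -> b) -> c) -> b) -> b): min(1, 1 − 0.44 + 0.44) = 1
~a: Łukasiewicz ¬ gives 1 − 0.46 = 0.54
((((((a -> b) -> b) -> c) -> b) -> b) -> ~a): min(1, 1 − 1 + 0.54) = 0.54
(((((((a -> b) -> b) -> c) -> b) -> b) -> ~a) -> b): min(1, 1 − 0.54 + 0.44) = 0.9
((((((((a -> b) -> b) -> c) -> b) -> b) -> ~a) -> b) -> b): min(1, 1 − 0.9 + 0.44) = 0.54
~c: Łukasiewicz ¬ gives 1 − 0.7 = 0.3
(((((((((a -> b) -> b) -> c) -> b) -> b) -> ~a) -> b) -> b) -> ~c): min(1, 1 − 0.54 + 0.3) = 0.76
((((((((((a -> b) -> b) -> c) -> b) -> b) -> ~a) -> b) -> b) -> ~c) -> a): min(1, 1 − 0.76 + 0.46) = 0.7
(((((((((((a -> b) -> b) -> c) -> b) -> b) -> ~a) -> b) -> b) -> ~c) -> a) -> b): min(1, 1 − 0.7 + 0.44) = 0.74

0.74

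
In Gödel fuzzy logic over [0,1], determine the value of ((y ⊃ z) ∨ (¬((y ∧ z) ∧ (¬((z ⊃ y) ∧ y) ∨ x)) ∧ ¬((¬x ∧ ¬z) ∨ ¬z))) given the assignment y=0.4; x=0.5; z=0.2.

(y ⊃ z): 0.4 > 0.2, so result = 0.2
(y ∧ z) = min(0.4, 0.2) = 0.2
(z ⊃ y): 0.2 ≤ 0.4, so result = 1
((z ⊃ y) ∧ y) = min(1, 0.4) = 0.4
¬((z ⊃ y) ∧ y): Gödel ¬ of 0.4 = 0 (operand ≠ 0)
(¬((z ⊃ y) ∧ y) ∨ x) = max(0, 0.5) = 0.5
((y ∧ z) ∧ (¬((z ⊃ y) ∧ y) ∨ x)) = min(0.2, 0.5) = 0.2
¬((y ∧ z) ∧ (¬((z ⊃ y) ∧ y) ∨ x)): Gödel ¬ of 0.2 = 0 (operand ≠ 0)
¬x: Gödel ¬ of 0.5 = 0 (operand ≠ 0)
¬z: Gödel ¬ of 0.2 = 0 (operand ≠ 0)
(¬x ∧ ¬z) = min(0, 0) = 0
¬z: Gödel ¬ of 0.2 = 0 (operand ≠ 0)
((¬x ∧ ¬z) ∨ ¬z) = max(0, 0) = 0
¬((¬x ∧ ¬z) ∨ ¬z): Gödel ¬ of 0 = 1 (operand is 0)
(¬((y ∧ z) ∧ (¬((z ⊃ y) ∧ y) ∨ x)) ∧ ¬((¬x ∧ ¬z) ∨ ¬z)) = min(0, 1) = 0
((y ⊃ z) ∨ (¬((y ∧ z) ∧ (¬((z ⊃ y) ∧ y) ∨ x)) ∧ ¬((¬x ∧ ¬z) ∨ ¬z))) = max(0.2, 0) = 0.2

0.20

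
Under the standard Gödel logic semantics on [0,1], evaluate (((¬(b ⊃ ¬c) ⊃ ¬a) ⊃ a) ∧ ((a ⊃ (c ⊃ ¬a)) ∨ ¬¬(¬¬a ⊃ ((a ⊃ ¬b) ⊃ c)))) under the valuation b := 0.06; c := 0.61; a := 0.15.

1.00

¬c: Gödel ¬ of 0.61 = 0 (operand ≠ 0)
(b ⊃ ¬c): 0.06 > 0, so result = 0
¬(b ⊃ ¬c): Gödel ¬ of 0 = 1 (operand is 0)
¬a: Gödel ¬ of 0.15 = 0 (operand ≠ 0)
(¬(b ⊃ ¬c) ⊃ ¬a): 1 > 0, so result = 0
((¬(b ⊃ ¬c) ⊃ ¬a) ⊃ a): 0 ≤ 0.15, so result = 1
¬a: Gödel ¬ of 0.15 = 0 (operand ≠ 0)
(c ⊃ ¬a): 0.61 > 0, so result = 0
(a ⊃ (c ⊃ ¬a)): 0.15 > 0, so result = 0
¬a: Gödel ¬ of 0.15 = 0 (operand ≠ 0)
¬¬a: Gödel ¬ of 0 = 1 (operand is 0)
¬b: Gödel ¬ of 0.06 = 0 (operand ≠ 0)
(a ⊃ ¬b): 0.15 > 0, so result = 0
((a ⊃ ¬b) ⊃ c): 0 ≤ 0.61, so result = 1
(¬¬a ⊃ ((a ⊃ ¬b) ⊃ c)): 1 ≤ 1, so result = 1
¬(¬¬a ⊃ ((a ⊃ ¬b) ⊃ c)): Gödel ¬ of 1 = 0 (operand ≠ 0)
¬¬(¬¬a ⊃ ((a ⊃ ¬b) ⊃ c)): Gödel ¬ of 0 = 1 (operand is 0)
((a ⊃ (c ⊃ ¬a)) ∨ ¬¬(¬¬a ⊃ ((a ⊃ ¬b) ⊃ c))) = max(0, 1) = 1
(((¬(b ⊃ ¬c) ⊃ ¬a) ⊃ a) ∧ ((a ⊃ (c ⊃ ¬a)) ∨ ¬¬(¬¬a ⊃ ((a ⊃ ¬b) ⊃ c)))) = min(1, 1) = 1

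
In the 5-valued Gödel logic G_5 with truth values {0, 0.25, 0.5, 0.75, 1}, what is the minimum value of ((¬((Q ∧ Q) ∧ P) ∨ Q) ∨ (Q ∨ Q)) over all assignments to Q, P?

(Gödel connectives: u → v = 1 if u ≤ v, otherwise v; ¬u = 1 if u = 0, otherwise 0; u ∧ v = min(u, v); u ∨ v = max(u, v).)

0.25

The minimum is attained at Q = 0.25, P = 0.25:
  (Q ∧ Q) = min(0.25, 0.25) = 0.25
  ((Q ∧ Q) ∧ P) = min(0.25, 0.25) = 0.25
  ¬((Q ∧ Q) ∧ P): Gödel ¬ of 0.25 = 0 (operand ≠ 0)
  (¬((Q ∧ Q) ∧ P) ∨ Q) = max(0, 0.25) = 0.25
  (Q ∨ Q) = max(0.25, 0.25) = 0.25
  ((¬((Q ∧ Q) ∧ P) ∨ Q) ∨ (Q ∨ Q)) = max(0.25, 0.25) = 0.25
Checking all 25 assignments confirms none give a value below 0.25.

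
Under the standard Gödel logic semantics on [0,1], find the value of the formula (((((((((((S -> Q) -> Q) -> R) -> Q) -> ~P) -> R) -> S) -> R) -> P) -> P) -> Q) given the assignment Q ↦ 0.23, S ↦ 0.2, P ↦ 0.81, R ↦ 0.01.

(S -> Q): 0.2 ≤ 0.23, so result = 1
((S -> Q) -> Q): 1 > 0.23, so result = 0.23
(((S -> Q) -> Q) -> R): 0.23 > 0.01, so result = 0.01
((((S -> Q) -> Q) -> R) -> Q): 0.01 ≤ 0.23, so result = 1
~P: Gödel ¬ of 0.81 = 0 (operand ≠ 0)
(((((S -> Q) -> Q) -> R) -> Q) -> ~P): 1 > 0, so result = 0
((((((S -> Q) -> Q) -> R) -> Q) -> ~P) -> R): 0 ≤ 0.01, so result = 1
(((((((S -> Q) -> Q) -> R) -> Q) -> ~P) -> R) -> S): 1 > 0.2, so result = 0.2
((((((((S -> Q) -> Q) -> R) -> Q) -> ~P) -> R) -> S) -> R): 0.2 > 0.01, so result = 0.01
(((((((((S -> Q) -> Q) -> R) -> Q) -> ~P) -> R) -> S) -> R) -> P): 0.01 ≤ 0.81, so result = 1
((((((((((S -> Q) -> Q) -> R) -> Q) -> ~P) -> R) -> S) -> R) -> P) -> P): 1 > 0.81, so result = 0.81
(((((((((((S -> Q) -> Q) -> R) -> Q) -> ~P) -> R) -> S) -> R) -> P) -> P) -> Q): 0.81 > 0.23, so result = 0.23

0.23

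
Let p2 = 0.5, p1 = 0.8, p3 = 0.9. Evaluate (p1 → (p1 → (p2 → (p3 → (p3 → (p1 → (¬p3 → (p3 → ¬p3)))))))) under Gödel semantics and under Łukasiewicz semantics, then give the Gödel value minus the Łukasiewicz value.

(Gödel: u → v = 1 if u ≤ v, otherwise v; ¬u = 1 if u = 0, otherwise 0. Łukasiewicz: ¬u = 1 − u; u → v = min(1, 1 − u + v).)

Gödel evaluation:
  ¬p3: Gödel ¬ of 0.9 = 0 (operand ≠ 0)
  ¬p3: Gödel ¬ of 0.9 = 0 (operand ≠ 0)
  (p3 → ¬p3): 0.9 > 0, so result = 0
  (¬p3 → (p3 → ¬p3)): 0 ≤ 0, so result = 1
  (p1 → (¬p3 → (p3 → ¬p3))): 0.8 ≤ 1, so result = 1
  (p3 → (p1 → (¬p3 → (p3 → ¬p3)))): 0.9 ≤ 1, so result = 1
  (p3 → (p3 → (p1 → (¬p3 → (p3 → ¬p3))))): 0.9 ≤ 1, so result = 1
  (p2 → (p3 → (p3 → (p1 → (¬p3 → (p3 → ¬p3)))))): 0.5 ≤ 1, so result = 1
  (p1 → (p2 → (p3 → (p3 → (p1 → (¬p3 → (p3 → ¬p3))))))): 0.8 ≤ 1, so result = 1
  (p1 → (p1 → (p2 → (p3 → (p3 → (p1 → (¬p3 → (p3 → ¬p3)))))))): 0.8 ≤ 1, so result = 1
  Gödel value = 1
Łukasiewicz evaluation:
  ¬p3: Łukasiewicz ¬ gives 1 − 0.9 = 0.1
  ¬p3: Łukasiewicz ¬ gives 1 − 0.9 = 0.1
  (p3 → ¬p3): min(1, 1 − 0.9 + 0.1) = 0.2
  (¬p3 → (p3 → ¬p3)): min(1, 1 − 0.1 + 0.2) = 1
  (p1 → (¬p3 → (p3 → ¬p3))): min(1, 1 − 0.8 + 1) = 1
  (p3 → (p1 → (¬p3 → (p3 → ¬p3)))): min(1, 1 − 0.9 + 1) = 1
  (p3 → (p3 → (p1 → (¬p3 → (p3 → ¬p3))))): min(1, 1 − 0.9 + 1) = 1
  (p2 → (p3 → (p3 → (p1 → (¬p3 → (p3 → ¬p3)))))): min(1, 1 − 0.5 + 1) = 1
  (p1 → (p2 → (p3 → (p3 → (p1 → (¬p3 → (p3 → ¬p3))))))): min(1, 1 − 0.8 + 1) = 1
  (p1 → (p1 → (p2 → (p3 → (p3 → (p1 → (¬p3 → (p3 → ¬p3)))))))): min(1, 1 − 0.8 + 1) = 1
  Łukasiewicz value = 1
Difference: 1 − 1 = 0.00

0.00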